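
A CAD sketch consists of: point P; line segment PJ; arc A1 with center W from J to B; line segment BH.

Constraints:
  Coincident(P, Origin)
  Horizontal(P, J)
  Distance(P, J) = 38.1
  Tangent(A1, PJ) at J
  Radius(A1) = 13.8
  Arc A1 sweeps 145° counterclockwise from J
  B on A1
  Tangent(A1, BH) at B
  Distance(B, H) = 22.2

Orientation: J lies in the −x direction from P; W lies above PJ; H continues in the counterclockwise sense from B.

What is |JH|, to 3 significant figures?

39.2

On A1, J sits at bearing -90° from W; a 145° counterclockwise sweep puts B at bearing 55°, so B = W + 13.8·(cos 55°, sin 55°) = (-30.2, 25.1). Since A1 is tangent to BH there, WB ⟂ BH, so BH runs along (−sin 55°, cos 55°); with |BH| = 22.2, H = (-48.4, 37.8). Then |JH| = |H − J| = 39.2.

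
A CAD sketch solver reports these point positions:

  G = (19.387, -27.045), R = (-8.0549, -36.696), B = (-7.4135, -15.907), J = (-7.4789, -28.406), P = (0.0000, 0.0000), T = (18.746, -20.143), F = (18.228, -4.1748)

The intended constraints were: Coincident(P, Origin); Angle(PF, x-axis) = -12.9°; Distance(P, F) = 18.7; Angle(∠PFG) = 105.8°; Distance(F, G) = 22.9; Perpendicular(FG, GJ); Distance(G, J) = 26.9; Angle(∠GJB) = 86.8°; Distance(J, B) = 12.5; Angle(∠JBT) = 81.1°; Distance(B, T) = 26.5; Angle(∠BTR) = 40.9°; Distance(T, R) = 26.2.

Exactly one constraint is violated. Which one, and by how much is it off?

Distance(T, R) = 26.2 — off by 5.30.

P = (0.00, 0.00) ✓; PF at -12.90° ✓; |PF| = 18.70 ✓; ∠PFG = 105.8° ✓; |FG| = 22.90 ✓; ∠(FG, GJ) = 90.00° ✓; |GJ| = 26.90 ✓; ∠GJB = 86.80° ✓; |JB| = 12.50 ✓; ∠JBT = 81.10° ✓; |BT| = 26.50 ✓; ∠BTR = 40.90° ✓; |TR| = 31.50 ✗.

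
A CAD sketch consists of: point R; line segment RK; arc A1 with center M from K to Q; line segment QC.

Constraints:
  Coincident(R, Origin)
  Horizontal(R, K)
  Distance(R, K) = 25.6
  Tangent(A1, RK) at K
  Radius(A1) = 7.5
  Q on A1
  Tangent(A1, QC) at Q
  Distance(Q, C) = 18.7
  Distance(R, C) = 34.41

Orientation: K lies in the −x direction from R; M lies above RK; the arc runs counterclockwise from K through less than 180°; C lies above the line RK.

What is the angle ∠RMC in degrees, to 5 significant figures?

93.547°

R is at the origin; R and K share the same y with |RK| = 25.6 and K on the −x side, so K = (-25.600, 0.0000). Since A1 is tangent to RK there, MK ⟂ RK, so M = K + (0, 7.5) = (-25.600, 7.5000). Since MQ ⟂ QC (tangency), |MC| = √(7.5² + 18.7²) = 20.148 regardless of where Q sits on A1. So C lies on both circle(R, 34.41) and circle(M, 20.148); the above-RK intersection is C = (-21.142, 27.149). Q is the foot of the tangent from C: Q = (-18.194, 8.6826).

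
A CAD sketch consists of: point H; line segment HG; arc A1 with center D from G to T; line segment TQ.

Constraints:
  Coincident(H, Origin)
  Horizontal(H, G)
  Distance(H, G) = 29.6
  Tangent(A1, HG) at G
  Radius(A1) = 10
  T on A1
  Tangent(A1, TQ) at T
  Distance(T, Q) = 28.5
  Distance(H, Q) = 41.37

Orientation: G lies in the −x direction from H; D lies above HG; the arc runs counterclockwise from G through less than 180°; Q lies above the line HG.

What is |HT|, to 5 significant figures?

21.673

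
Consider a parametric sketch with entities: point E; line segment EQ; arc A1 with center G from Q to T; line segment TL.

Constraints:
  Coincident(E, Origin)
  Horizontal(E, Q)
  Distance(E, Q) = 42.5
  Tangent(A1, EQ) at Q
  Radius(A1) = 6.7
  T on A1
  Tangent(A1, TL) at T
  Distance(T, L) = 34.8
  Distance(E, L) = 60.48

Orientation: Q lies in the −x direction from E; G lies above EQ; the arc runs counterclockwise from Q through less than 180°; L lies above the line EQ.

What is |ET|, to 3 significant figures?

36.9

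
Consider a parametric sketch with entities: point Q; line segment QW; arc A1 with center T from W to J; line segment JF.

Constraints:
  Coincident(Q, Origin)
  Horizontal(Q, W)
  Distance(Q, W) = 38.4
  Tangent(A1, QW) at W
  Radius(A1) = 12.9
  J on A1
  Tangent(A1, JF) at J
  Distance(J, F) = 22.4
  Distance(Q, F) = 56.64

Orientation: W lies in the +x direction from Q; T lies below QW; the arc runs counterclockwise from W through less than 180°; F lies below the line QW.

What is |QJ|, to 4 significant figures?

34.83

Checks: |TJ| = 12.90 ✓; ∠(TJ, JF) = 90.00° ✓; |JF| = 22.40 ✓; |QF| = 56.64 ✓.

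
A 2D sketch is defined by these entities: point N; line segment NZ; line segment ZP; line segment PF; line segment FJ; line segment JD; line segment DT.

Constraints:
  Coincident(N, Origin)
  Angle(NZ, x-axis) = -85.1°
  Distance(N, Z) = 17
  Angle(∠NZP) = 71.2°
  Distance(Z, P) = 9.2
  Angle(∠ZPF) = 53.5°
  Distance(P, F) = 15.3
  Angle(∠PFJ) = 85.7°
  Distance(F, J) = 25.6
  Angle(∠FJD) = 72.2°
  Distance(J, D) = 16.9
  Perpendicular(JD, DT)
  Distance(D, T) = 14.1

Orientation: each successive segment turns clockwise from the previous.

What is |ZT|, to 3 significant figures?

2.76

∠FJD = 72.2° gives JD at -162° from the x-axis; with |JD| = 16.9, D = (2.99, -31.0). JD ⟂ DT, so DT runs at 108°; with |DT| = 14.1, T = (-1.25, -17.5). Then |ZT| = |T − Z| = 2.76.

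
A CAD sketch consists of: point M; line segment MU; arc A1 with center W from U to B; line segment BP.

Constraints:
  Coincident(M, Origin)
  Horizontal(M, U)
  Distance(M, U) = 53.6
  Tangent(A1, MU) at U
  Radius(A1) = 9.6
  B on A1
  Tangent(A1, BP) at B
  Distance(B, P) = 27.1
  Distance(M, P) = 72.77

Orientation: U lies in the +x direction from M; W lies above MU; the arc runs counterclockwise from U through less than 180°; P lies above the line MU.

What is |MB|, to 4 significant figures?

63.95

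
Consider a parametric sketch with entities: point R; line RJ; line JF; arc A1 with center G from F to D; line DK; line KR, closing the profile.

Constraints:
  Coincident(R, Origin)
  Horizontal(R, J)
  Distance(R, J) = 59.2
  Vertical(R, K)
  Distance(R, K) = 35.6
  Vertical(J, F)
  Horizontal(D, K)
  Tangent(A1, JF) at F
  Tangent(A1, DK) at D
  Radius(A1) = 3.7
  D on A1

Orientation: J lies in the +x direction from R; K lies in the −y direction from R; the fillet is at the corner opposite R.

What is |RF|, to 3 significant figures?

67.2

R is at the origin; RJ is horizontal with |RJ| = 59.2 and J on the +x side, so J = (59.2, 0.00). R and K share the same x with |RK| = 35.6 and K on the −y side, so K = (0.00, -35.6). The virtual corner opposite R is at (59.2, -35.6). A1 meets JF tangentially, so GF is at right angles to JF and since A1 is tangent to DK there, GD ⟂ DK, with radius 3.7, so the center G sits 3.7 in from both sides at G = (55.5, -31.9). That places the tangent points at F = (59.2, -31.9) on JF and D = (55.5, -35.6) on DK. Then |RF| = |F − R| = 67.2.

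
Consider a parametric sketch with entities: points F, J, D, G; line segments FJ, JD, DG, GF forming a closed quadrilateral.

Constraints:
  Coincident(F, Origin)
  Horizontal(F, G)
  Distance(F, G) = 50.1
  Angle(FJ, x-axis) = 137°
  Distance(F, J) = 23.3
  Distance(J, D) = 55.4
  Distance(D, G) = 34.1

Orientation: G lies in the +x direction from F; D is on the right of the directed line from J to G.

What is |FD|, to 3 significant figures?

32.1

Checks: |FG| = 50.10 ✓; |FJ| = 23.30 ✓; |JD| = 55.40 ✓; |DG| = 34.10 ✓.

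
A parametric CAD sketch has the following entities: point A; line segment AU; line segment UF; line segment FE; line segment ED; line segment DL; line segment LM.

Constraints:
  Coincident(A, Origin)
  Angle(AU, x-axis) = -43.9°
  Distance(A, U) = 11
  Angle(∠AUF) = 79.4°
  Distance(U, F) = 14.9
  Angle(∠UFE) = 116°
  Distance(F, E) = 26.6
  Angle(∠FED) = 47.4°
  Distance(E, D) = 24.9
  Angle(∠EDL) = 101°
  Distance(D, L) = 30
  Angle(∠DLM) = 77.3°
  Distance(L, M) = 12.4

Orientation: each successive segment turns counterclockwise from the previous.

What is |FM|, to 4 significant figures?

9.503

A is at the origin; AU runs at -43.9° with length 11.0, so U = (7.926, -7.627). ∠AUF = 79.4° gives UF at 56.70° from the x-axis; with |UF| = 14.9, F = (16.11, 4.826). ∠UFE = 116.0° gives FE at 120.7° from the x-axis; with |FE| = 26.6, E = (2.526, 27.70). ∠FED = 47.4° gives ED at -106.7° from the x-axis; with |ED| = 24.9, D = (-4.629, 3.848). ∠EDL = 101.0° gives DL at -27.70° from the x-axis; with |DL| = 30.0, L = (21.93, -10.10). ∠DLM = 77.3° gives LM at 75.00° from the x-axis; with |LM| = 12.4, M = (25.14, 1.881). Then |FM| = |M − F| = 9.503.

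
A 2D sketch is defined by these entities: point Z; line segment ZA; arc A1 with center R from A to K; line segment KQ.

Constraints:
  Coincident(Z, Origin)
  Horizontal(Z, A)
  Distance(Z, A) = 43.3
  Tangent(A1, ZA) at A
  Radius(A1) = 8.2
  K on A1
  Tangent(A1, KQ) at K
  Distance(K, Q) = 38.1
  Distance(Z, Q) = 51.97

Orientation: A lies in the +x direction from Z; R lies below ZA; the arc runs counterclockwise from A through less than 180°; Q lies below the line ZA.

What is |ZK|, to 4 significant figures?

35.87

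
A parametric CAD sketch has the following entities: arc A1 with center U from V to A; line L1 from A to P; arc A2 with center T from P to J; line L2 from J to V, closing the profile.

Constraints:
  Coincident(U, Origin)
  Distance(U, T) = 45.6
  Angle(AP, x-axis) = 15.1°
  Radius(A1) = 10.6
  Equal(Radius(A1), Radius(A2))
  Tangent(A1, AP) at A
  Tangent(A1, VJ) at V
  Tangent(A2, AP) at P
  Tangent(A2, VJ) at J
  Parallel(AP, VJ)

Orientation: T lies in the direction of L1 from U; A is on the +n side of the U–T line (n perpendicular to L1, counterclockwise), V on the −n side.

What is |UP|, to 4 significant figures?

46.82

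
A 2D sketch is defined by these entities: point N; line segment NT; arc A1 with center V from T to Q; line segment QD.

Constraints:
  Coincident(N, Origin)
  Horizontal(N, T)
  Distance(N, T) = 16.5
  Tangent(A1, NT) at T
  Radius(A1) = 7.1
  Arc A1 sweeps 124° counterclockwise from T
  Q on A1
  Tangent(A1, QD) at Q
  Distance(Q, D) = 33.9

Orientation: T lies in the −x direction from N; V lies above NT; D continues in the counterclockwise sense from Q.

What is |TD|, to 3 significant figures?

41.3

N is at the origin; NT is horizontal with |NT| = 16.5 and T on the −x side, so T = (-16.5, 0.00). Tangency of A1 to NT means the radius VT is perpendicular to NT, so V = T + (0, 7.1) = (-16.5, 7.10). On A1, T sits at bearing -90° from V; a 124° counterclockwise sweep puts Q at bearing 34°, so Q = V + 7.1·(cos 34°, sin 34°) = (-10.6, 11.1). The tangent condition forces VQ to be normal to QD, so QD runs along (−sin 34°, cos 34°); with |QD| = 33.9, D = (-29.6, 39.2). Then |TD| = |D − T| = 41.3.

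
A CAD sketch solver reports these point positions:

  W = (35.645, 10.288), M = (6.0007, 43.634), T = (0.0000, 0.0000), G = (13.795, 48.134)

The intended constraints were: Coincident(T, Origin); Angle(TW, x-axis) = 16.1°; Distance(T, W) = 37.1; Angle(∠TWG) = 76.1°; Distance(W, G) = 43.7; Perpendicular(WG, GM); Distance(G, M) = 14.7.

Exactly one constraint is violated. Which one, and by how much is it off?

Distance(G, M) = 14.7 — off by 5.70.

T = (0.00, 0.00) ✓; TW at 16.10° ✓; |TW| = 37.10 ✓; ∠TWG = 76.10° ✓; |WG| = 43.70 ✓; ∠(WG, GM) = 90.00° ✓; |GM| = 9.000 ✗.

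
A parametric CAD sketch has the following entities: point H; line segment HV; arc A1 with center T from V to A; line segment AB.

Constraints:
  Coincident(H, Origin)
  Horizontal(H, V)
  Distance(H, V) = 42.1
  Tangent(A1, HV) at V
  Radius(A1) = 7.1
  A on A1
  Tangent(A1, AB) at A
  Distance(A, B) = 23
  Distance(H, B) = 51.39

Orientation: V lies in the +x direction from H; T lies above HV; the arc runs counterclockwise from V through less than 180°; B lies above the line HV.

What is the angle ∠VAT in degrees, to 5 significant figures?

34.971°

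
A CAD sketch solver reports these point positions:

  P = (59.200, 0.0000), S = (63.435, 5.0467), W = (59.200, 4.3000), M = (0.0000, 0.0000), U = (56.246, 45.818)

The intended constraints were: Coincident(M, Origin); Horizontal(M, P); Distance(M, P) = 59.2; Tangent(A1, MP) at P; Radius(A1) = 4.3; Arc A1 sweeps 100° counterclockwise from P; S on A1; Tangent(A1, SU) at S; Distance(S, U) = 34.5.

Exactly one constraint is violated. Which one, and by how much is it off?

Distance(S, U) = 34.5 — off by 6.90.

M = (0.00, 0.00) ✓; M.y = 0.00, P.y = 0.00 ✓; |MP| = 59.20 ✓; ∠(WP, PM) = 90.00° ✓; |WP| = 4.300 ✓; bearing(W→S) − bearing(W→P) = 100.0° ✓; |WS| = 4.300 ✓; ∠(WS, SU) = 90.00° ✓; |SU| = 41.40 ✗.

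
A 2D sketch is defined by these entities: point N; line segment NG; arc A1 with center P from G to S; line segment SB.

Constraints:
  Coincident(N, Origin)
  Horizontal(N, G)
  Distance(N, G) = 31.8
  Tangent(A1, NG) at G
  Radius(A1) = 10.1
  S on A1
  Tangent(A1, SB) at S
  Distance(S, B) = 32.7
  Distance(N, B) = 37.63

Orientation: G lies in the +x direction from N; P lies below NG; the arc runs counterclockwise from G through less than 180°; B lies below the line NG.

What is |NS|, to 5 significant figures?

23.325

N is at the origin; N and G share the same y with |NG| = 31.8 and G on the +x side, so G = (31.800, 0.0000). Tangency of A1 to NG means the radius PG is perpendicular to NG, so P = G + (0, -10.1) = (31.800, -10.100). Since PS ⟂ SB (tangency), |PB| = √(10.1² + 32.7²) = 34.224 regardless of where S sits on A1. So B lies on both circle(N, 37.63) and circle(P, 34.224); the below-NG intersection is B = (9.8136, -36.328). S is the foot of the tangent from B: S = (22.490, -6.1847).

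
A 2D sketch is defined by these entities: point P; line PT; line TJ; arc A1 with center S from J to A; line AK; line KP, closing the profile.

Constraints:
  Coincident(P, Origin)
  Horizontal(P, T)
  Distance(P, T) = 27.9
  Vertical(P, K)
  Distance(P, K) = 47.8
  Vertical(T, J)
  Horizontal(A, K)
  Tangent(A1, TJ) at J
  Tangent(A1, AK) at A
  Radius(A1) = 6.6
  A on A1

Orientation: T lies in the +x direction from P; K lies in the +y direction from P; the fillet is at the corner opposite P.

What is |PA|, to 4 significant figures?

52.33

P is at the origin; PT is horizontal with |PT| = 27.9 and T on the +x side, so T = (27.90, 0.000). P and K share the same x with |PK| = 47.8 and K on the +y side, so K = (0.000, 47.80). The virtual corner opposite P is at (27.90, 47.80). A1 meets TJ tangentially, so SJ is at right angles to TJ and A1 meets AK tangentially, so SA is at right angles to AK, with radius 6.6, so the center S sits 6.6 in from both sides at S = (21.30, 41.20). That places the tangent points at J = (27.90, 41.20) on TJ and A = (21.30, 47.80) on AK. Then |PA| = |A − P| = 52.33.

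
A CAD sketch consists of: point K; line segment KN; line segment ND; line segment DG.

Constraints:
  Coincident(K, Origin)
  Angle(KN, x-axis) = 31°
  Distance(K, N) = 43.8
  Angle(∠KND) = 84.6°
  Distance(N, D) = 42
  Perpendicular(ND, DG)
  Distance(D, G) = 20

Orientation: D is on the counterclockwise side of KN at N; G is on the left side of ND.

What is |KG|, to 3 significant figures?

44.6

K is at the origin; KN runs at 31.0° with length 43.8, so N = 43.8·(cos 31.0°, sin 31.0°) = (37.5, 22.6). ∠KND = 84.6°, so ND runs at 31.0° + (180° − 84.6°) = 126° from the x-axis; with |ND| = 42.0, D = N + 42.0·(cos 126°, sin 126°) = (12.6, 56.4). ND ⟂ DG; with |DG| = 20.0 on the left of ND, G = D + 20.0·(-0.805, -0.593) = (-3.48, 44.5). Then |KG| = |G − K| = 44.6.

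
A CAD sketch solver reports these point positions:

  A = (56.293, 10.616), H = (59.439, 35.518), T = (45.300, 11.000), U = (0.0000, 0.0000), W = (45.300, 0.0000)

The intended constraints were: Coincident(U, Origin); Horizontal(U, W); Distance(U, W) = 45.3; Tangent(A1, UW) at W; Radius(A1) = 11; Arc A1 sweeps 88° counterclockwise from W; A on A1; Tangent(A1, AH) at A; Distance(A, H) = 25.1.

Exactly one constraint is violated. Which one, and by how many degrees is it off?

Tangent(A1, AH) at A — off by 5.20°.

U = (0.00, 0.00) ✓; U.y = 0.00, W.y = 0.00 ✓; |UW| = 45.30 ✓; ∠(TW, WU) = 90.00° ✓; |TW| = 11.00 ✓; bearing(T→A) − bearing(T→W) = 88.00° ✓; |TA| = 11.00 ✓; ∠(TA, AH) = 95.20° ✗; |AH| = 25.10 ✓.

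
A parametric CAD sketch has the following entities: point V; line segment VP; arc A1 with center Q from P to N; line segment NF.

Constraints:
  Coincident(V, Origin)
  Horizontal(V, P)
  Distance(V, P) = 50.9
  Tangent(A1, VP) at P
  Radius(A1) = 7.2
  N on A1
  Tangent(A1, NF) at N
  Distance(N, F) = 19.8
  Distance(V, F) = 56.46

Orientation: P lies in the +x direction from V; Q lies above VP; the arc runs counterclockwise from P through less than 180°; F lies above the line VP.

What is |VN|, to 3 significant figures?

58.3

V is at the origin; VP is horizontal with |VP| = 50.9 and P on the +x side, so P = (50.9, 0.00). Tangency of A1 to VP means the radius QP is perpendicular to VP, so Q = P + (0, 7.2) = (50.9, 7.20). Since QN ⟂ NF (tangency), |QF| = √(7.2² + 19.8²) = 21.1 regardless of where N sits on A1. So F lies on both circle(V, 56.46) and circle(Q, 21.1); the above-VP intersection is F = (48.9, 28.2). N is the foot of the tangent from F: N = (57.4, 10.3).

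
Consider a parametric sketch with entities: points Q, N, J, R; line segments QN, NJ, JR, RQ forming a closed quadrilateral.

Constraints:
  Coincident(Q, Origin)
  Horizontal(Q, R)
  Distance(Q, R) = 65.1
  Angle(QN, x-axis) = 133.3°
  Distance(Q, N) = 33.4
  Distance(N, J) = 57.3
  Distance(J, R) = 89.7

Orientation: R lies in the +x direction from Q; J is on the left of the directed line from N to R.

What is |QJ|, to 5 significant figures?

71.752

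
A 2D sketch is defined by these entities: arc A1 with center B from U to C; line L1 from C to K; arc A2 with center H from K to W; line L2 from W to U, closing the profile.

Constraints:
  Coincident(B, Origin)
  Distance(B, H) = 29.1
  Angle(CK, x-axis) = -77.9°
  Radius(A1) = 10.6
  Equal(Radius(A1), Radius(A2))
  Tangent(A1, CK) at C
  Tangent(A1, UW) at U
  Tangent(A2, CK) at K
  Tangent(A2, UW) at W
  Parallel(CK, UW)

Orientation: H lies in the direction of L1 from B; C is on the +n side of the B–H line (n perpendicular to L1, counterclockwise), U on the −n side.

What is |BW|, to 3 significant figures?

31.0

The slot axis is L1's direction at -77.9°, so u = (cos -77.9°, sin -77.9°) = (0.210, -0.978) and n = (−sin -77.9°, cos -77.9°) = (0.978, 0.210). B is at the origin and H lies 29.1 along u from B, so H = 29.1·u = (6.10, -28.5). Tangency of A1 to both parallel lines with radius 10.6 puts C and U at B ± 10.6·n: C = (10.4, 2.22), U = (-10.4, -2.22). Equal radii place K and W the same way about H: K = H + 10.6·n = (16.5, -26.2), W = H − 10.6·n = (-4.26, -30.7). Then |BW| = |W − B| = 31.0.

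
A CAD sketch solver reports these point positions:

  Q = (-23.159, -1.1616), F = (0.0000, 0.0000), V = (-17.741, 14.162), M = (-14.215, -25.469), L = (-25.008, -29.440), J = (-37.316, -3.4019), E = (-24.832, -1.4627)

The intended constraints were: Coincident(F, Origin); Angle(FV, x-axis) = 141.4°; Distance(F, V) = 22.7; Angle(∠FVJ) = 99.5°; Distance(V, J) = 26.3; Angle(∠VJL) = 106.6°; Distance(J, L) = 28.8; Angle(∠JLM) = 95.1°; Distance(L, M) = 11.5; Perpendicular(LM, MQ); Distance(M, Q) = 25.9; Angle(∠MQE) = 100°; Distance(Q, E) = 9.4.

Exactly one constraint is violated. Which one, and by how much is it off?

Distance(Q, E) = 9.4 — off by 7.70.

F = (0.00, 0.00) ✓; FV at 141.4° ✓; |FV| = 22.70 ✓; ∠FVJ = 99.50° ✓; |VJ| = 26.30 ✓; ∠VJL = 106.6° ✓; |JL| = 28.80 ✓; ∠JLM = 95.10° ✓; |LM| = 11.50 ✓; ∠(LM, MQ) = 90.00° ✓; |MQ| = 25.90 ✓; ∠MQE = 100.0° ✓; |QE| = 1.700 ✗.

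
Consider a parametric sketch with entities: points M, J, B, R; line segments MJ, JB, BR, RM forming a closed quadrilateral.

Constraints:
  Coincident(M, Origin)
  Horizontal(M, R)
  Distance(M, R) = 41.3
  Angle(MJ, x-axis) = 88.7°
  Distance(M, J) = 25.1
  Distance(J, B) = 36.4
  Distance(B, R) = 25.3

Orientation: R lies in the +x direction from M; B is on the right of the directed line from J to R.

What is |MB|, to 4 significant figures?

18.60

Checks: |JB| = 36.40 ✓; |BR| = 25.30 ✓.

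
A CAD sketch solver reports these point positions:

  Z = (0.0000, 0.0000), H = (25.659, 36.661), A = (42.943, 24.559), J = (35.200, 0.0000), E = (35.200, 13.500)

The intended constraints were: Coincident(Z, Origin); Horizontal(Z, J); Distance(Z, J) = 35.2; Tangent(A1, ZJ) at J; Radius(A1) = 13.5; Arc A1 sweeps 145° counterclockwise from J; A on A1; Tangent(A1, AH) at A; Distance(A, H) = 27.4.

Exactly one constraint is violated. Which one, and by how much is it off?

Distance(A, H) = 27.4 — off by 6.30.

Z = (0.00, 0.00) ✓; Z.y = 0.00, J.y = 0.00 ✓; |ZJ| = 35.20 ✓; ∠(EJ, JZ) = 90.00° ✓; |EJ| = 13.50 ✓; bearing(E→A) − bearing(E→J) = 145.0° ✓; |EA| = 13.50 ✓; ∠(EA, AH) = 90.00° ✓; |AH| = 21.10 ✗.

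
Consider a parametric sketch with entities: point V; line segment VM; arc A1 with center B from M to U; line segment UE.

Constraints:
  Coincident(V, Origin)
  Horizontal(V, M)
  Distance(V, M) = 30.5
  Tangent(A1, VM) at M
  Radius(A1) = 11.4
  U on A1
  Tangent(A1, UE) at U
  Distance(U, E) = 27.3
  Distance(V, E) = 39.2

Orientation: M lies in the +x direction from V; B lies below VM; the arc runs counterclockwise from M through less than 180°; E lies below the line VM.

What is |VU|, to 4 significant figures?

21.46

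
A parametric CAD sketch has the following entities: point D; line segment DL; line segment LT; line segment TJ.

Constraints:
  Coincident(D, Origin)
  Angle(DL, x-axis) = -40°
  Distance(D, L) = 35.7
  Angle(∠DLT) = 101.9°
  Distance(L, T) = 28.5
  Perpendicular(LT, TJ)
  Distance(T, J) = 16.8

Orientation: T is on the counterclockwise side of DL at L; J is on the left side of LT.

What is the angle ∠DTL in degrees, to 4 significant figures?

44.25°

D is at the origin; DL runs at -40.0° with length 35.7, so L = 35.7·(cos -40.0°, sin -40.0°) = (27.35, -22.95). ∠DLT = 101.9°, so LT runs at -40.0° + (180° − 101.9°) = 38.10° from the x-axis; with |LT| = 28.5, T = L + 28.5·(cos 38.10°, sin 38.10°) = (49.78, -5.362). Then cos ∠DTL = TD·TL / (|TD||TL|), giving 44.25°.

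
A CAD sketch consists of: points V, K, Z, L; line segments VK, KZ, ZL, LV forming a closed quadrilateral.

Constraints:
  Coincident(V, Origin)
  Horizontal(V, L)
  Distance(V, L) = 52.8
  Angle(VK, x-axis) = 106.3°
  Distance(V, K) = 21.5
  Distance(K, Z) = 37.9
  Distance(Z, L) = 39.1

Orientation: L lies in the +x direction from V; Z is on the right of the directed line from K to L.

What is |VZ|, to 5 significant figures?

18.624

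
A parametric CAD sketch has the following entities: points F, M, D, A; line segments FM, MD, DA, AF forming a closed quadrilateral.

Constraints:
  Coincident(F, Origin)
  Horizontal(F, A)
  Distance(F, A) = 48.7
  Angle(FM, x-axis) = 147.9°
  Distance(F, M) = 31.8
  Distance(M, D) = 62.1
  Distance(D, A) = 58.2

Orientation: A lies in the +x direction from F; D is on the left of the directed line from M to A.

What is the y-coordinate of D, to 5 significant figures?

52.629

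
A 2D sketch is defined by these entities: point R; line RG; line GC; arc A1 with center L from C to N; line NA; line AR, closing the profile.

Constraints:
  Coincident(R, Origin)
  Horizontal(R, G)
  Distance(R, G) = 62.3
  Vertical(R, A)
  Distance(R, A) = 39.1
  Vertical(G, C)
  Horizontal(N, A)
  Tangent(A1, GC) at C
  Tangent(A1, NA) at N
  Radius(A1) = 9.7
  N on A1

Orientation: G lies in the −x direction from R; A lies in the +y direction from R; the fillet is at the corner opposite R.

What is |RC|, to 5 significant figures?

68.889

R is at the origin; RG is horizontal with |RG| = 62.3 and G on the −x side, so G = (-62.300, 0.0000). RA is vertical with |RA| = 39.1 and A on the +y side, so A = (0.0000, 39.100). The virtual corner opposite R is at (-62.300, 39.100). Tangency of A1 to GC means the radius LC is perpendicular to GC and tangency of A1 to NA means the radius LN is perpendicular to NA, with radius 9.7, so the center L sits 9.7 in from both sides at L = (-52.600, 29.400). That places the tangent points at C = (-62.300, 29.400) on GC and N = (-52.600, 39.100) on NA. Then |RC| = |C − R| = 68.889.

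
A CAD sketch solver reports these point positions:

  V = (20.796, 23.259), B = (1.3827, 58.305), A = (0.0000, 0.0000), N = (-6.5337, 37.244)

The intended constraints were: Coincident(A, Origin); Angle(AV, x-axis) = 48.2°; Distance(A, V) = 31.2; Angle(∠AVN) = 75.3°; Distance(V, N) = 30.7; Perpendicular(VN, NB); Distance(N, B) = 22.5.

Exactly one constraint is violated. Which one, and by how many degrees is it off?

Perpendicular(VN, NB) — off by 6.50°.

A = (0.00, 0.00) ✓; AV at 48.20° ✓; |AV| = 31.20 ✓; ∠AVN = 75.30° ✓; |VN| = 30.70 ✓; ∠(VN, NB) = 83.50° ✗; |NB| = 22.50 ✓.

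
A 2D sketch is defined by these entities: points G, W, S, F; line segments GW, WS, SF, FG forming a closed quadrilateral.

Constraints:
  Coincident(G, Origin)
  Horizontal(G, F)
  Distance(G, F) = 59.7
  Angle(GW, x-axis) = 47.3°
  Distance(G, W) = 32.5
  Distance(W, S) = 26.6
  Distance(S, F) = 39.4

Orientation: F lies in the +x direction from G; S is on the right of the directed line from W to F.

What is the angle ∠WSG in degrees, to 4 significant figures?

86.11°

Checks: |WS| = 26.60 ✓; |SF| = 39.40 ✓.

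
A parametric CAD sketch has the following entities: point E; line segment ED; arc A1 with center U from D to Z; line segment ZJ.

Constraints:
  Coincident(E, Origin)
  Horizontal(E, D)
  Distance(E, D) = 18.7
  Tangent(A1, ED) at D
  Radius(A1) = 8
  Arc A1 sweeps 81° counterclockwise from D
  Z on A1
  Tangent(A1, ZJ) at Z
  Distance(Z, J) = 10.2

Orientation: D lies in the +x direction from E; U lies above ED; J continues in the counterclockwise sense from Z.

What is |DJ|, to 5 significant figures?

19.319

E is at the origin; E and D share the same y with |ED| = 18.7 and D on the +x side, so D = (18.700, 0.0000). Since A1 is tangent to ED there, UD ⟂ ED, so U = D + (0, 8) = (18.700, 8.0000). On A1, D sits at bearing -90° from U; an 81° counterclockwise sweep puts Z at bearing -9°, so Z = U + 8.0·(cos -9°, sin -9°) = (26.602, 6.7485). Since A1 is tangent to ZJ there, UZ ⟂ ZJ, so ZJ runs along (−sin -9°, cos -9°); with |ZJ| = 10.2, J = (28.197, 16.823). Then |DJ| = |J − D| = 19.319.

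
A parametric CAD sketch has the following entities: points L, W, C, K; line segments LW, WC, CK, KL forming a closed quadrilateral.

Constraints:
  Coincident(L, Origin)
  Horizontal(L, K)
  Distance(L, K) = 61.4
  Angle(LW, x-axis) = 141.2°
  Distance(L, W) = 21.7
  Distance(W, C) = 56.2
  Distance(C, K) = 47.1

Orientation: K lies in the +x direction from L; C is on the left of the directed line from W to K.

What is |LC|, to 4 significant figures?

50.83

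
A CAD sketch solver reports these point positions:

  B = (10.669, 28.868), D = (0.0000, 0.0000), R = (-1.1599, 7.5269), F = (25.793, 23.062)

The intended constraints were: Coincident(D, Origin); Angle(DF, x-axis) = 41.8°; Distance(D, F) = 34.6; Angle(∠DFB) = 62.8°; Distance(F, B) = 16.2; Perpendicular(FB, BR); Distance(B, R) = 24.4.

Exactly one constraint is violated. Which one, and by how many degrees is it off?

Perpendicular(FB, BR) — off by 8.00°.

D = (0.00, 0.00) ✓; DF at 41.80° ✓; |DF| = 34.60 ✓; ∠DFB = 62.80° ✓; |FB| = 16.20 ✓; ∠(FB, BR) = 82.00° ✗; |BR| = 24.40 ✓.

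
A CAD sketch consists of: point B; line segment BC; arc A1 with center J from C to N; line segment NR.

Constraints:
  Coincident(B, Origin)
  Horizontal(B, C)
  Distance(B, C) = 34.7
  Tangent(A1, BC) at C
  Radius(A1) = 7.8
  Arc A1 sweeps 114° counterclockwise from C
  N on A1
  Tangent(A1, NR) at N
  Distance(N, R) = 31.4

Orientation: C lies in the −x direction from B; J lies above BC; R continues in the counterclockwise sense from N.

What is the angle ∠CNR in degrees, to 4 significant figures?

123.0°

B is at the origin; BC is horizontal with |BC| = 34.7 and C on the −x side, so C = (-34.70, 0.000). The tangent condition forces JC to be normal to BC, so J = C + (0, 7.8) = (-34.70, 7.800). On A1, C sits at bearing -90° from J; a 114° counterclockwise sweep puts N at bearing 24°, so N = J + 7.8·(cos 24°, sin 24°) = (-27.57, 10.97). Since A1 is tangent to NR there, JN ⟂ NR, so NR runs along (−sin 24°, cos 24°); with |NR| = 31.4, R = (-40.35, 39.66). Then cos ∠CNR = NC·NR / (|NC||NR|), giving 123.0°.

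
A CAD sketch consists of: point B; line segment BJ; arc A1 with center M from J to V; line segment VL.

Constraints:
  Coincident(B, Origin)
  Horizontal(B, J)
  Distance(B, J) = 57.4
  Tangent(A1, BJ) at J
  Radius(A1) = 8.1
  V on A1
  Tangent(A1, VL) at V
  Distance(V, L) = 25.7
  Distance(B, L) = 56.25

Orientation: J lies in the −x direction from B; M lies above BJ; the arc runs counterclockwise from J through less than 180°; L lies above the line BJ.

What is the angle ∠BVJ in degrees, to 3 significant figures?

131°

Checks: |MV| = 8.100 ✓; ∠(MV, VL) = 90.00° ✓; |VL| = 25.70 ✓; |BL| = 56.25 ✓.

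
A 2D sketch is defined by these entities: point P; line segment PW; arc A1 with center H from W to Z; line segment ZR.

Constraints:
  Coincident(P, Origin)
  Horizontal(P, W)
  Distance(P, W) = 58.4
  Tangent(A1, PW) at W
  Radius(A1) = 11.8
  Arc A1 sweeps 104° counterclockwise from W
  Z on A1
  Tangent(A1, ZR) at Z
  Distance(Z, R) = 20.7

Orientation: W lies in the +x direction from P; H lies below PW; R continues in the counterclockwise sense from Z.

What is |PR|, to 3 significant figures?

62.5

P is at the origin; P and W share the same y with |PW| = 58.4 and W on the +x side, so W = (58.4, 0.00). Since A1 is tangent to PW there, HW ⟂ PW, so H = W + (0, -11.8) = (58.4, -11.8). On A1, W sits at bearing 90° from H; a 104° counterclockwise sweep puts Z at bearing 194°, so Z = H + 11.8·(cos 194°, sin 194°) = (47.0, -14.7). Since A1 is tangent to ZR there, HZ ⟂ ZR, so ZR runs along (−sin 194°, cos 194°); with |ZR| = 20.7, R = (52.0, -34.7). Then |PR| = |R − P| = 62.5.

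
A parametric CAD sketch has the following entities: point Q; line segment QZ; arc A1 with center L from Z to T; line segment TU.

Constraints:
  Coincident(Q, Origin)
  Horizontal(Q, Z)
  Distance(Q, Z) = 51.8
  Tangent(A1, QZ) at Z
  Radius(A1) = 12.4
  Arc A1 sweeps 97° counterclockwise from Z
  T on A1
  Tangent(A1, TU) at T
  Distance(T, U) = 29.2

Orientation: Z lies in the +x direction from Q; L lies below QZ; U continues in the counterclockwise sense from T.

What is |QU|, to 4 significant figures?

60.77

Q is at the origin; QZ is horizontal with |QZ| = 51.8 and Z on the +x side, so Z = (51.80, 0.000). The tangent condition forces LZ to be normal to QZ, so L = Z + (0, -12.4) = (51.80, -12.40). On A1, Z sits at bearing 90° from L; a 97° counterclockwise sweep puts T at bearing 187°, so T = L + 12.4·(cos 187°, sin 187°) = (39.49, -13.91). Since A1 is tangent to TU there, LT ⟂ TU, so TU runs along (−sin 187°, cos 187°); with |TU| = 29.2, U = (43.05, -42.89). Then |QU| = |U − Q| = 60.77.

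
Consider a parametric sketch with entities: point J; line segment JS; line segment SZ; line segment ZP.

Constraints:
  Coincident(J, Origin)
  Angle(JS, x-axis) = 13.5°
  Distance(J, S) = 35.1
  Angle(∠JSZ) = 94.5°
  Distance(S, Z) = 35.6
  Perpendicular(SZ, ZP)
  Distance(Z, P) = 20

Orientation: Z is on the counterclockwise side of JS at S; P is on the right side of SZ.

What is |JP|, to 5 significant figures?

67.046

∠JSZ = 94.5°, so SZ runs at 13.5° + (180° − 94.5°) = 99.000° from the x-axis; with |SZ| = 35.6, Z = S + 35.6·(cos 99.000°, sin 99.000°) = (28.561, 43.356). SZ is perpendicular to ZP; with |ZP| = 20.0 on the right of SZ, P = Z + 20.0·(0.98769, 0.15643) = (48.315, 46.484). Then |JP| = |P − J| = 67.046.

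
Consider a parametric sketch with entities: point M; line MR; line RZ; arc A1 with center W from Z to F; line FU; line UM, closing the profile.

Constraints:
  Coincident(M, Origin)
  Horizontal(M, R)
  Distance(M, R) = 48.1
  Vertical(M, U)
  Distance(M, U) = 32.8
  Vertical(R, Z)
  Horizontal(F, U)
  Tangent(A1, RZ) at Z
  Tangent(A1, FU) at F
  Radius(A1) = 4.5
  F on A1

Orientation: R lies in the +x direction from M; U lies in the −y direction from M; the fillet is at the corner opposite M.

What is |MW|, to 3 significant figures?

52.0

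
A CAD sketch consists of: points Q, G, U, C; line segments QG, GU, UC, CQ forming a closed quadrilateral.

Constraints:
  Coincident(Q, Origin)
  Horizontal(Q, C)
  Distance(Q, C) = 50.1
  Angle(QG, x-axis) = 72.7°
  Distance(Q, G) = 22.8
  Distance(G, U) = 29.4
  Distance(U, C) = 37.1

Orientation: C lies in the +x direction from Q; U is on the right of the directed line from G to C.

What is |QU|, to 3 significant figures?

15.2

Checks: |GU| = 29.40 ✓; |UC| = 37.10 ✓.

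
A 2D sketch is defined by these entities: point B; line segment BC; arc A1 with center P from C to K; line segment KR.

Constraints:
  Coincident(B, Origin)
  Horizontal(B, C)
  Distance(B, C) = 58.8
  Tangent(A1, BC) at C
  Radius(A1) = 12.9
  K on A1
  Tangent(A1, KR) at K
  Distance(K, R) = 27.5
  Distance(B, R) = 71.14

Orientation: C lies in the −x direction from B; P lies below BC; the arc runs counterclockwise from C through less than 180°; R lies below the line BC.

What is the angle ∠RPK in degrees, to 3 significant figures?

64.9°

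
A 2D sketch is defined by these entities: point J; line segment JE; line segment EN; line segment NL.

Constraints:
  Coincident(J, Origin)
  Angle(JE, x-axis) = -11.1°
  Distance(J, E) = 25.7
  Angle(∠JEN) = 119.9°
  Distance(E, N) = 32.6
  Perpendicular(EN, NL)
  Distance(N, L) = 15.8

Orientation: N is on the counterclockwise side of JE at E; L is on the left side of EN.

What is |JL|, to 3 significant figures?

45.9

J is at the origin; JE runs at -11.1° with length 25.7, so E = 25.7·(cos -11.1°, sin -11.1°) = (25.2, -4.95). ∠JEN = 119.9°, so EN runs at -11.1° + (180° − 119.9°) = 49.0° from the x-axis; with |EN| = 32.6, N = E + 32.6·(cos 49.0°, sin 49.0°) = (46.6, 19.7). EN is perpendicular to NL; with |NL| = 15.8 on the left of EN, L = N + 15.8·(-0.755, 0.656) = (34.7, 30.0). Then |JL| = |L − J| = 45.9.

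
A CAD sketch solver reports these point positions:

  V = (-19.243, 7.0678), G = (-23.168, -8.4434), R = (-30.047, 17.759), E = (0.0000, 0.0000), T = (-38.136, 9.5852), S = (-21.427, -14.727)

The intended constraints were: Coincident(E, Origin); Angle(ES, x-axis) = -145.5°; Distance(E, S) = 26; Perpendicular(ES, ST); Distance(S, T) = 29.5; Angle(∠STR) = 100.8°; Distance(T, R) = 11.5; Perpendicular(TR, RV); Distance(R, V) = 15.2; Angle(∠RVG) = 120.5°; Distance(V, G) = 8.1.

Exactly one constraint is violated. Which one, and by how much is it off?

Distance(V, G) = 8.1 — off by 7.90.

E = (0.00, 0.00) ✓; ES at -145.5° ✓; |ES| = 26.00 ✓; ∠(ES, ST) = 90.00° ✓; |ST| = 29.50 ✓; ∠STR = 100.8° ✓; |TR| = 11.50 ✓; ∠(TR, RV) = 90.00° ✓; |RV| = 15.20 ✓; ∠RVG = 120.5° ✓; |VG| = 16.00 ✗.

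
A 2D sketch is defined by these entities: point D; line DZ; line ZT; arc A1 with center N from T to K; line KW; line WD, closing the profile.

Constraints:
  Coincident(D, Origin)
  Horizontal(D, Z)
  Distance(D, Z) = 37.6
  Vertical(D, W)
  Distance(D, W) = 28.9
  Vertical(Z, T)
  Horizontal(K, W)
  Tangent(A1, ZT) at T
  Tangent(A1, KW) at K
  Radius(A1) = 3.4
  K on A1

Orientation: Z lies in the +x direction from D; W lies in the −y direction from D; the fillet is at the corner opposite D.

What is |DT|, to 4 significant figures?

45.43

The virtual corner opposite D is at (37.60, -28.90). Since A1 is tangent to ZT there, NT ⟂ ZT and the tangent condition forces NK to be normal to KW, with radius 3.4, so the center N sits 3.4 in from both sides at N = (34.20, -25.50). That places the tangent points at T = (37.60, -25.50) on ZT and K = (34.20, -28.90) on KW. Then |DT| = |T − D| = 45.43.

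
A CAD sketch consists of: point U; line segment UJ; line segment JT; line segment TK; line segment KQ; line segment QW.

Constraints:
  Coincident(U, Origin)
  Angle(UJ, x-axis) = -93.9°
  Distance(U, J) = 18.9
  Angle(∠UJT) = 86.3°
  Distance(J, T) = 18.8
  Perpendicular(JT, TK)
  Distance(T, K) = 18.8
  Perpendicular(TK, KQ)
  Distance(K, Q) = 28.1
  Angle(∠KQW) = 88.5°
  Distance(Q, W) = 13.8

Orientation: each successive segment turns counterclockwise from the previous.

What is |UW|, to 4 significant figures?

17.18

The perpendicularity gives KQ at right angles to TK, so KQ runs at 179.8°; with |KQ| = 28.1, Q = (-10.52, -0.02388). ∠KQW = 88.5° gives QW at -88.70° from the x-axis; with |QW| = 13.8, W = (-10.21, -13.82). Then |UW| = |W − U| = 17.18.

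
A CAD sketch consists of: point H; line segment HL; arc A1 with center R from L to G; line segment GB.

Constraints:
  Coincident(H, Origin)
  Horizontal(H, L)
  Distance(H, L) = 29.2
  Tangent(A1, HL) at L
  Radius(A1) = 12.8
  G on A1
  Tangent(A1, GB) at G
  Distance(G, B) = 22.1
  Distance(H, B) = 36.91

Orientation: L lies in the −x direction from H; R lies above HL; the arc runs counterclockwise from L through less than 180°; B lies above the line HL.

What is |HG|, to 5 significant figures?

20.241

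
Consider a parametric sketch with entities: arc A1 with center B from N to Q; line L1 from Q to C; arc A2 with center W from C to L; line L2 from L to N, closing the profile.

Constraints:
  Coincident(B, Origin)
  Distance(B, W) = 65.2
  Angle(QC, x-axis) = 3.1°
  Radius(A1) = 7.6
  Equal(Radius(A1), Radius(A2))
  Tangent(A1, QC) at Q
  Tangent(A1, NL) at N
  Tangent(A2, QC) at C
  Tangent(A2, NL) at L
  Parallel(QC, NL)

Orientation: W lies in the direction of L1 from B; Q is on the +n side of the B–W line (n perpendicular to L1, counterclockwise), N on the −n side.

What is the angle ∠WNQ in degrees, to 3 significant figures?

83.4°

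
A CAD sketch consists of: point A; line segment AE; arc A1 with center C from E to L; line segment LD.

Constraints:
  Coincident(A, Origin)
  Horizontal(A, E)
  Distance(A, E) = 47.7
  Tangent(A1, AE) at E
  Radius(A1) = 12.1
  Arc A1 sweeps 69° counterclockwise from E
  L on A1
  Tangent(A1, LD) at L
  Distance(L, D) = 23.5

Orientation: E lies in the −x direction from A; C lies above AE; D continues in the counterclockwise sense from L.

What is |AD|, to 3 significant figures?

40.8

A is at the origin; A and E share the same y with |AE| = 47.7 and E on the −x side, so E = (-47.7, 0.00). Tangency of A1 to AE means the radius CE is perpendicular to AE, so C = E + (0, 12.1) = (-47.7, 12.1). On A1, E sits at bearing -90° from C; a 69° counterclockwise sweep puts L at bearing -21°, so L = C + 12.1·(cos -21°, sin -21°) = (-36.4, 7.76). The tangent condition forces CL to be normal to LD, so LD runs along (−sin -21°, cos -21°); with |LD| = 23.5, D = (-28.0, 29.7). Then |AD| = |D − A| = 40.8.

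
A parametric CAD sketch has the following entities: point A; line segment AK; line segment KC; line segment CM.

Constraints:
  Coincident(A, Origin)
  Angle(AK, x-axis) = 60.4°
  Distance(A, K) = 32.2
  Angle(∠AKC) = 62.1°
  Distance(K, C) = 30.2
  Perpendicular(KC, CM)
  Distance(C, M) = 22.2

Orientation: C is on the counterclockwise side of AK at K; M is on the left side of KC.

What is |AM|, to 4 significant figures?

16.38

A is at the origin; AK runs at 60.4° with length 32.2, so K = 32.2·(cos 60.4°, sin 60.4°) = (15.90, 28.00). ∠AKC = 62.1°, so KC runs at 60.4° + (180° − 62.1°) = 178.3° from the x-axis; with |KC| = 30.2, C = K + 30.2·(cos 178.3°, sin 178.3°) = (-14.28, 28.89). KC ⟂ CM; with |CM| = 22.2 on the left of KC, M = C + 22.2·(-0.02967, -0.9996) = (-14.94, 6.703). Then |AM| = |M − A| = 16.38.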